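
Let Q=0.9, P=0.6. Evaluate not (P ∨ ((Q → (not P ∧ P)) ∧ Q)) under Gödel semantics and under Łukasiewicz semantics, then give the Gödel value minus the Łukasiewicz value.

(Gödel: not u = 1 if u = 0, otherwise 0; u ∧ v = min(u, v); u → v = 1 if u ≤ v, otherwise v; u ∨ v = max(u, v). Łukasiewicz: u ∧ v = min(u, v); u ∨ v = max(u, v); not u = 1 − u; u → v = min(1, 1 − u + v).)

-0.40

Gödel evaluation:
  not P: Gödel ¬ of 0.6 = 0 (operand ≠ 0)
  (not P ∧ P) = min(0, 0.6) = 0
  (Q → (not P ∧ P)): 0.9 > 0, so result = 0
  ((Q → (not P ∧ P)) ∧ Q) = min(0, 0.9) = 0
  (P ∨ ((Q → (not P ∧ P)) ∧ Q)) = max(0.6, 0) = 0.6
  not (P ∨ ((Q → (not P ∧ P)) ∧ Q)): Gödel ¬ of 0.6 = 0 (operand ≠ 0)
  Gödel value = 0
Łukasiewicz evaluation:
  not P: Łukasiewicz ¬ gives 1 − 0.6 = 0.4
  (not P ∧ P) = min(0.4, 0.6) = 0.4
  (Q → (not P ∧ P)): min(1, 1 − 0.9 + 0.4) = 0.5
  ((Q → (not P ∧ P)) ∧ Q) = min(0.5, 0.9) = 0.5
  (P ∨ ((Q → (not P ∧ P)) ∧ Q)) = max(0.6, 0.5) = 0.6
  not (P ∨ ((Q → (not P ∧ P)) ∧ Q)): Łukasiewicz ¬ gives 1 − 0.6 = 0.4
  Łukasiewicz value = 0.4
Difference: 0 − 0.4 = -0.40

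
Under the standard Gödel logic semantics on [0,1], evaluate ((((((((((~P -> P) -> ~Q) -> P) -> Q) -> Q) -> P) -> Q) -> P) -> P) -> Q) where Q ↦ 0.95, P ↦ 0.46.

0.95

~P: Gödel ¬ of 0.46 = 0 (operand ≠ 0)
(~P -> P): 0 ≤ 0.46, so result = 1
~Q: Gödel ¬ of 0.95 = 0 (operand ≠ 0)
((~P -> P) -> ~Q): 1 > 0, so result = 0
(((~P -> P) -> ~Q) -> P): 0 ≤ 0.46, so result = 1
((((~P -> P) -> ~Q) -> P) -> Q): 1 > 0.95, so result = 0.95
(((((~P -> P) -> ~Q) -> P) -> Q) -> Q): 0.95 ≤ 0.95, so result = 1
((((((~P -> P) -> ~Q) -> P) -> Q) -> Q) -> P): 1 > 0.46, so result = 0.46
(((((((~P -> P) -> ~Q) -> P) -> Q) -> Q) -> P) -> Q): 0.46 ≤ 0.95, so result = 1
((((((((~P -> P) -> ~Q) -> P) -> Q) -> Q) -> P) -> Q) -> P): 1 > 0.46, so result = 0.46
(((((((((~P -> P) -> ~Q) -> P) -> Q) -> Q) -> P) -> Q) -> P) -> P): 0.46 ≤ 0.46, so result = 1
((((((((((~P -> P) -> ~Q) -> P) -> Q) -> Q) -> P) -> Q) -> P) -> P) -> Q): 1 > 0.95, so result = 0.95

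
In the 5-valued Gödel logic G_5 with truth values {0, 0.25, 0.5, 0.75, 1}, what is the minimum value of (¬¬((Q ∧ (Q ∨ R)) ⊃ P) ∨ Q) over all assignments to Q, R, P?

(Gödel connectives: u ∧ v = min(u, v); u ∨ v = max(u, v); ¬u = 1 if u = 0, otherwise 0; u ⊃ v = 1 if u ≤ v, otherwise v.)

The minimum is attained at Q = 0.25, R = 0, P = 0:
  (Q ∨ R) = max(0.25, 0) = 0.25
  (Q ∧ (Q ∨ R)) = min(0.25, 0.25) = 0.25
  ((Q ∧ (Q ∨ R)) ⊃ P): 0.25 > 0, so result = 0
  ¬((Q ∧ (Q ∨ R)) ⊃ P): Gödel ¬ of 0 = 1 (operand is 0)
  ¬¬((Q ∧ (Q ∨ R)) ⊃ P): Gödel ¬ of 1 = 0 (operand ≠ 0)
  (¬¬((Q ∧ (Q ∨ R)) ⊃ P) ∨ Q) = max(0, 0.25) = 0.25
Checking all 125 assignments confirms none give a value below 0.25.

0.25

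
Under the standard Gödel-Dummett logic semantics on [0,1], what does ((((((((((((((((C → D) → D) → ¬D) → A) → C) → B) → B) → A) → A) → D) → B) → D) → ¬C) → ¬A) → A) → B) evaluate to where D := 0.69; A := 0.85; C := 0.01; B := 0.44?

(C → D): 0.01 ≤ 0.69, so result = 1
((C → D) → D): 1 > 0.69, so result = 0.69
¬D: Gödel ¬ of 0.69 = 0 (operand ≠ 0)
(((C → D) → D) → ¬D): 0.69 > 0, so result = 0
((((C → D) → D) → ¬D) → A): 0 ≤ 0.85, so result = 1
(((((C → D) → D) → ¬D) → A) → C): 1 > 0.01, so result = 0.01
((((((C → D) → D) → ¬D) → A) → C) → B): 0.01 ≤ 0.44, so result = 1
(((((((C → D) → D) → ¬D) → A) → C) → B) → B): 1 > 0.44, so result = 0.44
((((((((C → D) → D) → ¬D) → A) → C) → B) → B) → A): 0.44 ≤ 0.85, so result = 1
(((((((((C → D) → D) → ¬D) → A) → C) → B) → B) → A) → A): 1 > 0.85, so result = 0.85
((((((((((C → D) → D) → ¬D) → A) → C) → B) → B) → A) → A) → D): 0.85 > 0.69, so result = 0.69
(((((((((((C → D) → D) → ¬D) → A) → C) → B) → B) → A) → A) → D) → B): 0.69 > 0.44, so result = 0.44
((((((((((((C → D) → D) → ¬D) → A) → C) → B) → B) → A) → A) → D) → B) → D): 0.44 ≤ 0.69, so result = 1
¬C: Gödel ¬ of 0.01 = 0 (operand ≠ 0)
(((((((((((((C → D) → D) → ¬D) → A) → C) → B) → B) → A) → A) → D) → B) → D) → ¬C): 1 > 0, so result = 0
¬A: Gödel ¬ of 0.85 = 0 (operand ≠ 0)
((((((((((((((C → D) → D) → ¬D) → A) → C) → B) → B) → A) → A) → D) → B) → D) → ¬C) → ¬A): 0 ≤ 0, so result = 1
(((((((((((((((C → D) → D) → ¬D) → A) → C) → B) → B) → A) → A) → D) → B) → D) → ¬C) → ¬A) → A): 1 > 0.85, so result = 0.85
((((((((((((((((C → D) → D) → ¬D) → A) → C) → B) → B) → A) → A) → D) → B) → D) → ¬C) → ¬A) → A) → B): 0.85 > 0.44, so result = 0.44

0.44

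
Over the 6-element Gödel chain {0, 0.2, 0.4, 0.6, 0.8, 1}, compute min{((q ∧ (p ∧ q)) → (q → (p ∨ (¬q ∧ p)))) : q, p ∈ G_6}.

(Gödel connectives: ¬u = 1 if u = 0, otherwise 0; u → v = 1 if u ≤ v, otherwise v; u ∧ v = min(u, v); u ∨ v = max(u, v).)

Every assignment gives 1. For instance at q = 0, p = 0:
  (p ∧ q) = min(0, 0) = 0
  (q ∧ (p ∧ q)) = min(0, 0) = 0
  ¬q: Gödel ¬ of 0 = 1 (operand is 0)
  (¬q ∧ p) = min(1, 0) = 0
  (p ∨ (¬q ∧ p)) = max(0, 0) = 0
  (q → (p ∨ (¬q ∧ p))): 0 ≤ 0, so result = 1
  ((q ∧ (p ∧ q)) → (q → (p ∨ (¬q ∧ p)))): 0 ≤ 1, so result = 1
All 36 assignments give value 1 — the formula is a G_6-tautology.

1.00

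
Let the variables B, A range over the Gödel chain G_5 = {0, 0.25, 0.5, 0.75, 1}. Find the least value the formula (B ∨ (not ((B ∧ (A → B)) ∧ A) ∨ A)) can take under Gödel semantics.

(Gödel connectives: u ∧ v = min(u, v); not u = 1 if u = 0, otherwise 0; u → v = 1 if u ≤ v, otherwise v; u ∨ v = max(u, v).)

0.25

The minimum is attained at B = 0.25, A = 0.25:
  (A → B): 0.25 ≤ 0.25, so result = 1
  (B ∧ (A → B)) = min(0.25, 1) = 0.25
  ((B ∧ (A → B)) ∧ A) = min(0.25, 0.25) = 0.25
  not ((B ∧ (A → B)) ∧ A): Gödel ¬ of 0.25 = 0 (operand ≠ 0)
  (not ((B ∧ (A → B)) ∧ A) ∨ A) = max(0, 0.25) = 0.25
  (B ∨ (not ((B ∧ (A → B)) ∧ A) ∨ A)) = max(0.25, 0.25) = 0.25
Checking all 25 assignments confirms none give a value below 0.25.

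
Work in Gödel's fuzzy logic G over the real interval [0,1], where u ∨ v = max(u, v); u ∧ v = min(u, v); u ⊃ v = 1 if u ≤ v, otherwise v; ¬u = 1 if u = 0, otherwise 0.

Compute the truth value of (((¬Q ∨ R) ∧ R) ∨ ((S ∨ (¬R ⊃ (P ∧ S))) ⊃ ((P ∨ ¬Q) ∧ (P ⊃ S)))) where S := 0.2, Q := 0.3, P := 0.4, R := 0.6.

¬Q: Gödel ¬ of 0.3 = 0 (operand ≠ 0)
(¬Q ∨ R) = max(0, 0.6) = 0.6
((¬Q ∨ R) ∧ R) = min(0.6, 0.6) = 0.6
¬R: Gödel ¬ of 0.6 = 0 (operand ≠ 0)
(P ∧ S) = min(0.4, 0.2) = 0.2
(¬R ⊃ (P ∧ S)): 0 ≤ 0.2, so result = 1
(S ∨ (¬R ⊃ (P ∧ S))) = max(0.2, 1) = 1
¬Q: Gödel ¬ of 0.3 = 0 (operand ≠ 0)
(P ∨ ¬Q) = max(0.4, 0) = 0.4
(P ⊃ S): 0.4 > 0.2, so result = 0.2
((P ∨ ¬Q) ∧ (P ⊃ S)) = min(0.4, 0.2) = 0.2
((S ∨ (¬R ⊃ (P ∧ S))) ⊃ ((P ∨ ¬Q) ∧ (P ⊃ S))): 1 > 0.2, so result = 0.2
(((¬Q ∨ R) ∧ R) ∨ ((S ∨ (¬R ⊃ (P ∧ S))) ⊃ ((P ∨ ¬Q) ∧ (P ⊃ S)))) = max(0.6, 0.2) = 0.6

0.60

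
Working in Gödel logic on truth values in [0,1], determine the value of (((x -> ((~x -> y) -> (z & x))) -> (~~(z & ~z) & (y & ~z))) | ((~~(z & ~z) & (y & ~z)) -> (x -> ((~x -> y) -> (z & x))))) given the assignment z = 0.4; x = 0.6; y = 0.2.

1.00

~x: Gödel ¬ of 0.6 = 0 (operand ≠ 0)
(~x -> y): 0 ≤ 0.2, so result = 1
(z & x) = min(0.4, 0.6) = 0.4
((~x -> y) -> (z & x)): 1 > 0.4, so result = 0.4
(x -> ((~x -> y) -> (z & x))): 0.6 > 0.4, so result = 0.4
~z: Gödel ¬ of 0.4 = 0 (operand ≠ 0)
(z & ~z) = min(0.4, 0) = 0
~(z & ~z): Gödel ¬ of 0 = 1 (operand is 0)
~~(z & ~z): Gödel ¬ of 1 = 0 (operand ≠ 0)
~z: Gödel ¬ of 0.4 = 0 (operand ≠ 0)
(y & ~z) = min(0.2, 0) = 0
(~~(z & ~z) & (y & ~z)) = min(0, 0) = 0
((x -> ((~x -> y) -> (z & x))) -> (~~(z & ~z) & (y & ~z))): 0.4 > 0, so result = 0
~z: Gödel ¬ of 0.4 = 0 (operand ≠ 0)
(z & ~z) = min(0.4, 0) = 0
~(z & ~z): Gödel ¬ of 0 = 1 (operand is 0)
~~(z & ~z): Gödel ¬ of 1 = 0 (operand ≠ 0)
~z: Gödel ¬ of 0.4 = 0 (operand ≠ 0)
(y & ~z) = min(0.2, 0) = 0
(~~(z & ~z) & (y & ~z)) = min(0, 0) = 0
~x: Gödel ¬ of 0.6 = 0 (operand ≠ 0)
(~x -> y): 0 ≤ 0.2, so result = 1
(z & x) = min(0.4, 0.6) = 0.4
((~x -> y) -> (z & x)): 1 > 0.4, so result = 0.4
(x -> ((~x -> y) -> (z & x))): 0.6 > 0.4, so result = 0.4
((~~(z & ~z) & (y & ~z)) -> (x -> ((~x -> y) -> (z & x)))): 0 ≤ 0.4, so result = 1
(((x -> ((~x -> y) -> (z & x))) -> (~~(z & ~z) & (y & ~z))) | ((~~(z & ~z) & (y & ~z)) -> (x -> ((~x -> y) -> (z & x))))) = max(0, 1) = 1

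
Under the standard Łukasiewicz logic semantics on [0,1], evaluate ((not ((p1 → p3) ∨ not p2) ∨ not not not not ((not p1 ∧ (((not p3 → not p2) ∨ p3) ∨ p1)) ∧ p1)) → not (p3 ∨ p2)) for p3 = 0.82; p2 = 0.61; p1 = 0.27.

(p1 → p3): min(1, 1 − 0.27 + 0.82) = 1
not p2: Łukasiewicz ¬ gives 1 − 0.61 = 0.39
((p1 → p3) ∨ not p2) = max(1, 0.39) = 1
not ((p1 → p3) ∨ not p2): Łukasiewicz ¬ gives 1 − 1 = 0
not p1: Łukasiewicz ¬ gives 1 − 0.27 = 0.73
not p3: Łukasiewicz ¬ gives 1 − 0.82 = 0.18
not p2: Łukasiewicz ¬ gives 1 − 0.61 = 0.39
(not p3 → not p2): min(1, 1 − 0.18 + 0.39) = 1
((not p3 → not p2) ∨ p3) = max(1, 0.82) = 1
(((not p3 → not p2) ∨ p3) ∨ p1) = max(1, 0.27) = 1
(not p1 ∧ (((not p3 → not p2) ∨ p3) ∨ p1)) = min(0.73, 1) = 0.73
((not p1 ∧ (((not p3 → not p2) ∨ p3) ∨ p1)) ∧ p1) = min(0.73, 0.27) = 0.27
not ((not p1 ∧ (((not p3 → not p2) ∨ p3) ∨ p1)) ∧ p1): Łukasiewicz ¬ gives 1 − 0.27 = 0.73
not not ((not p1 ∧ (((not p3 → not p2) ∨ p3) ∨ p1)) ∧ p1): Łukasiewicz ¬ gives 1 − 0.73 = 0.27
not not not ((not p1 ∧ (((not p3 → not p2) ∨ p3) ∨ p1)) ∧ p1): Łukasiewicz ¬ gives 1 − 0.27 = 0.73
not not not not ((not p1 ∧ (((not p3 → not p2) ∨ p3) ∨ p1)) ∧ p1): Łukasiewicz ¬ gives 1 − 0.73 = 0.27
(not ((p1 → p3) ∨ not p2) ∨ not not not not ((not p1 ∧ (((not p3 → not p2) ∨ p3) ∨ p1)) ∧ p1)) = max(0, 0.27) = 0.27
(p3 ∨ p2) = max(0.82, 0.61) = 0.82
not (p3 ∨ p2): Łukasiewicz ¬ gives 1 − 0.82 = 0.18
((not ((p1 → p3) ∨ not p2) ∨ not not not not ((not p1 ∧ (((not p3 → not p2) ∨ p3) ∨ p1)) ∧ p1)) → not (p3 ∨ p2)): min(1, 1 − 0.27 + 0.18) = 0.91

0.91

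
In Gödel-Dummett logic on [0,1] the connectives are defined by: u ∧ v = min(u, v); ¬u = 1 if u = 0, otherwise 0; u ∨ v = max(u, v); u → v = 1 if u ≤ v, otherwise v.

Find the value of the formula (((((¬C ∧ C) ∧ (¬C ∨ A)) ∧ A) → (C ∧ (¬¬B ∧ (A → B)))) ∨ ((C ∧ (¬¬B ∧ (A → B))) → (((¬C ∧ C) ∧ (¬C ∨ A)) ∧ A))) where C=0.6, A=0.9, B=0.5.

1.00

¬C: Gödel ¬ of 0.6 = 0 (operand ≠ 0)
(¬C ∧ C) = min(0, 0.6) = 0
¬C: Gödel ¬ of 0.6 = 0 (operand ≠ 0)
(¬C ∨ A) = max(0, 0.9) = 0.9
((¬C ∧ C) ∧ (¬C ∨ A)) = min(0, 0.9) = 0
(((¬C ∧ C) ∧ (¬C ∨ A)) ∧ A) = min(0, 0.9) = 0
¬B: Gödel ¬ of 0.5 = 0 (operand ≠ 0)
¬¬B: Gödel ¬ of 0 = 1 (operand is 0)
(A → B): 0.9 > 0.5, so result = 0.5
(¬¬B ∧ (A → B)) = min(1, 0.5) = 0.5
(C ∧ (¬¬B ∧ (A → B))) = min(0.6, 0.5) = 0.5
((((¬C ∧ C) ∧ (¬C ∨ A)) ∧ A) → (C ∧ (¬¬B ∧ (A → B)))): 0 ≤ 0.5, so result = 1
¬B: Gödel ¬ of 0.5 = 0 (operand ≠ 0)
¬¬B: Gödel ¬ of 0 = 1 (operand is 0)
(A → B): 0.9 > 0.5, so result = 0.5
(¬¬B ∧ (A → B)) = min(1, 0.5) = 0.5
(C ∧ (¬¬B ∧ (A → B))) = min(0.6, 0.5) = 0.5
¬C: Gödel ¬ of 0.6 = 0 (operand ≠ 0)
(¬C ∧ C) = min(0, 0.6) = 0
¬C: Gödel ¬ of 0.6 = 0 (operand ≠ 0)
(¬C ∨ A) = max(0, 0.9) = 0.9
((¬C ∧ C) ∧ (¬C ∨ A)) = min(0, 0.9) = 0
(((¬C ∧ C) ∧ (¬C ∨ A)) ∧ A) = min(0, 0.9) = 0
((C ∧ (¬¬B ∧ (A → B))) → (((¬C ∧ C) ∧ (¬C ∨ A)) ∧ A)): 0.5 > 0, so result = 0
(((((¬C ∧ C) ∧ (¬C ∨ A)) ∧ A) → (C ∧ (¬¬B ∧ (A → B)))) ∨ ((C ∧ (¬¬B ∧ (A → B))) → (((¬C ∧ C) ∧ (¬C ∨ A)) ∧ A))) = max(1, 0) = 1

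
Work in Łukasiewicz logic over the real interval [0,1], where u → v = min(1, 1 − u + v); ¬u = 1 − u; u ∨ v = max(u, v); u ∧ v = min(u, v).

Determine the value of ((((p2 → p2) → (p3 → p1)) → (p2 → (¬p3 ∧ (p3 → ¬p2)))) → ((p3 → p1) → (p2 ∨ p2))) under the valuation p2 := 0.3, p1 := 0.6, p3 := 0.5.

(p2 → p2): min(1, 1 − 0.3 + 0.3) = 1
(p3 → p1): min(1, 1 − 0.5 + 0.6) = 1
((p2 → p2) → (p3 → p1)): min(1, 1 − 1 + 1) = 1
¬p3: Łukasiewicz ¬ gives 1 − 0.5 = 0.5
¬p2: Łukasiewicz ¬ gives 1 − 0.3 = 0.7
(p3 → ¬p2): min(1, 1 − 0.5 + 0.7) = 1
(¬p3 ∧ (p3 → ¬p2)) = min(0.5, 1) = 0.5
(p2 → (¬p3 ∧ (p3 → ¬p2))): min(1, 1 − 0.3 + 0.5) = 1
(((p2 → p2) → (p3 → p1)) → (p2 → (¬p3 ∧ (p3 → ¬p2)))): min(1, 1 − 1 + 1) = 1
(p3 → p1): min(1, 1 − 0.5 + 0.6) = 1
(p2 ∨ p2) = max(0.3, 0.3) = 0.3
((p3 → p1) → (p2 ∨ p2)): min(1, 1 − 1 + 0.3) = 0.3
((((p2 → p2) → (p3 → p1)) → (p2 → (¬p3 ∧ (p3 → ¬p2)))) → ((p3 → p1) → (p2 ∨ p2))): min(1, 1 − 1 + 0.3) = 0.3

0.30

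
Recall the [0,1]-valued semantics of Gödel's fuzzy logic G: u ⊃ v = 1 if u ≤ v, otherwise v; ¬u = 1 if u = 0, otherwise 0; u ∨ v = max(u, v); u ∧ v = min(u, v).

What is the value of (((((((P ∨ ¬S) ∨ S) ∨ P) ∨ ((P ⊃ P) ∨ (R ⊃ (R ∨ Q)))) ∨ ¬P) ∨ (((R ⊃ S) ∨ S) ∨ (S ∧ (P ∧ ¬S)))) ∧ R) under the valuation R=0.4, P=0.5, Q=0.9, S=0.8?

0.40

¬S: Gödel ¬ of 0.8 = 0 (operand ≠ 0)
(P ∨ ¬S) = max(0.5, 0) = 0.5
((P ∨ ¬S) ∨ S) = max(0.5, 0.8) = 0.8
(((P ∨ ¬S) ∨ S) ∨ P) = max(0.8, 0.5) = 0.8
(P ⊃ P): 0.5 ≤ 0.5, so result = 1
(R ∨ Q) = max(0.4, 0.9) = 0.9
(R ⊃ (R ∨ Q)): 0.4 ≤ 0.9, so result = 1
((P ⊃ P) ∨ (R ⊃ (R ∨ Q))) = max(1, 1) = 1
((((P ∨ ¬S) ∨ S) ∨ P) ∨ ((P ⊃ P) ∨ (R ⊃ (R ∨ Q)))) = max(0.8, 1) = 1
¬P: Gödel ¬ of 0.5 = 0 (operand ≠ 0)
(((((P ∨ ¬S) ∨ S) ∨ P) ∨ ((P ⊃ P) ∨ (R ⊃ (R ∨ Q)))) ∨ ¬P) = max(1, 0) = 1
(R ⊃ S): 0.4 ≤ 0.8, so result = 1
((R ⊃ S) ∨ S) = max(1, 0.8) = 1
¬S: Gödel ¬ of 0.8 = 0 (operand ≠ 0)
(P ∧ ¬S) = min(0.5, 0) = 0
(S ∧ (P ∧ ¬S)) = min(0.8, 0) = 0
(((R ⊃ S) ∨ S) ∨ (S ∧ (P ∧ ¬S))) = max(1, 0) = 1
((((((P ∨ ¬S) ∨ S) ∨ P) ∨ ((P ⊃ P) ∨ (R ⊃ (R ∨ Q)))) ∨ ¬P) ∨ (((R ⊃ S) ∨ S) ∨ (S ∧ (P ∧ ¬S)))) = max(1, 1) = 1
(((((((P ∨ ¬S) ∨ S) ∨ P) ∨ ((P ⊃ P) ∨ (R ⊃ (R ∨ Q)))) ∨ ¬P) ∨ (((R ⊃ S) ∨ S) ∨ (S ∧ (P ∧ ¬S)))) ∧ R) = min(1, 0.4) = 0.4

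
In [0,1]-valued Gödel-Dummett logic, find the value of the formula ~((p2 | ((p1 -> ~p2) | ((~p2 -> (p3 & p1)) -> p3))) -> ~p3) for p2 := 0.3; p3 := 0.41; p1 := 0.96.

1.00

~p2: Gödel ¬ of 0.3 = 0 (operand ≠ 0)
(p1 -> ~p2): 0.96 > 0, so result = 0
~p2: Gödel ¬ of 0.3 = 0 (operand ≠ 0)
(p3 & p1) = min(0.41, 0.96) = 0.41
(~p2 -> (p3 & p1)): 0 ≤ 0.41, so result = 1
((~p2 -> (p3 & p1)) -> p3): 1 > 0.41, so result = 0.41
((p1 -> ~p2) | ((~p2 -> (p3 & p1)) -> p3)) = max(0, 0.41) = 0.41
(p2 | ((p1 -> ~p2) | ((~p2 -> (p3 & p1)) -> p3))) = max(0.3, 0.41) = 0.41
~p3: Gödel ¬ of 0.41 = 0 (operand ≠ 0)
((p2 | ((p1 -> ~p2) | ((~p2 -> (p3 & p1)) -> p3))) -> ~p3): 0.41 > 0, so result = 0
~((p2 | ((p1 -> ~p2) | ((~p2 -> (p3 & p1)) -> p3))) -> ~p3): Gödel ¬ of 0 = 1 (operand is 0)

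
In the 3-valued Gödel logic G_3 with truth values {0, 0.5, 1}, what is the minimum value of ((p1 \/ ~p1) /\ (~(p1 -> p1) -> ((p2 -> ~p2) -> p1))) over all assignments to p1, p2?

The minimum is attained at p1 = 0.5, p2 = 0:
  ~p1: Gödel ¬ of 0.5 = 0 (operand ≠ 0)
  (p1 \/ ~p1) = max(0.5, 0) = 0.5
  (p1 -> p1): 0.5 ≤ 0.5, so result = 1
  ~(p1 -> p1): Gödel ¬ of 1 = 0 (operand ≠ 0)
  ~p2: Gödel ¬ of 0 = 1 (operand is 0)
  (p2 -> ~p2): 0 ≤ 1, so result = 1
  ((p2 -> ~p2) -> p1): 1 > 0.5, so result = 0.5
  (~(p1 -> p1) -> ((p2 -> ~p2) -> p1)): 0 ≤ 0.5, so result = 1
  ((p1 \/ ~p1) /\ (~(p1 -> p1) -> ((p2 -> ~p2) -> p1))) = min(0.5, 1) = 0.5
Checking all 9 assignments confirms none give a value below 0.50.

0.50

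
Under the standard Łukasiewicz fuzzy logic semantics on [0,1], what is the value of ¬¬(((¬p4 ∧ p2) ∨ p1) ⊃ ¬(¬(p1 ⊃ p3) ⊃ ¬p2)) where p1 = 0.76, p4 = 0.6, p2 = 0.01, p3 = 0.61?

0.24

¬p4: Łukasiewicz ¬ gives 1 − 0.6 = 0.4
(¬p4 ∧ p2) = min(0.4, 0.01) = 0.01
((¬p4 ∧ p2) ∨ p1) = max(0.01, 0.76) = 0.76
(p1 ⊃ p3): min(1, 1 − 0.76 + 0.61) = 0.85
¬(p1 ⊃ p3): Łukasiewicz ¬ gives 1 − 0.85 = 0.15
¬p2: Łukasiewicz ¬ gives 1 − 0.01 = 0.99
(¬(p1 ⊃ p3) ⊃ ¬p2): min(1, 1 − 0.15 + 0.99) = 1
¬(¬(p1 ⊃ p3) ⊃ ¬p2): Łukasiewicz ¬ gives 1 − 1 = 0
(((¬p4 ∧ p2) ∨ p1) ⊃ ¬(¬(p1 ⊃ p3) ⊃ ¬p2)): min(1, 1 − 0.76 + 0) = 0.24
¬(((¬p4 ∧ p2) ∨ p1) ⊃ ¬(¬(p1 ⊃ p3) ⊃ ¬p2)): Łukasiewicz ¬ gives 1 − 0.24 = 0.76
¬¬(((¬p4 ∧ p2) ∨ p1) ⊃ ¬(¬(p1 ⊃ p3) ⊃ ¬p2)): Łukasiewicz ¬ gives 1 − 0.76 = 0.24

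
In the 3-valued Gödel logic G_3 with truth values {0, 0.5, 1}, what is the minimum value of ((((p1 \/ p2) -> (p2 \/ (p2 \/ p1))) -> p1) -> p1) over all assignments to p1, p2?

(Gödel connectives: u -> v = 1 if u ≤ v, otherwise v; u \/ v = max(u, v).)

Every assignment gives 1. For instance at p1 = 0, p2 = 0:
  (p1 \/ p2) = max(0, 0) = 0
  (p2 \/ p1) = max(0, 0) = 0
  (p2 \/ (p2 \/ p1)) = max(0, 0) = 0
  ((p1 \/ p2) -> (p2 \/ (p2 \/ p1))): 0 ≤ 0, so result = 1
  (((p1 \/ p2) -> (p2 \/ (p2 \/ p1))) -> p1): 1 > 0, so result = 0
  ((((p1 \/ p2) -> (p2 \/ (p2 \/ p1))) -> p1) -> p1): 0 ≤ 0, so result = 1
All 9 assignments give value 1 — the formula is a G_3-tautology.

1.00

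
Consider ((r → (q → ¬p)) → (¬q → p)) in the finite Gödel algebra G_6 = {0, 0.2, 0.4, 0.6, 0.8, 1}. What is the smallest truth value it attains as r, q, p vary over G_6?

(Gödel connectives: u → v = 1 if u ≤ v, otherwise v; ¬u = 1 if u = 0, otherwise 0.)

The minimum is attained at r = 0, q = 0, p = 0:
  ¬p: Gödel ¬ of 0 = 1 (operand is 0)
  (q → ¬p): 0 ≤ 1, so result = 1
  (r → (q → ¬p)): 0 ≤ 1, so result = 1
  ¬q: Gödel ¬ of 0 = 1 (operand is 0)
  (¬q → p): 1 > 0, so result = 0
  ((r → (q → ¬p)) → (¬q → p)): 1 > 0, so result = 0
Checking all 216 assignments confirms none give a value below 0.00.

0.00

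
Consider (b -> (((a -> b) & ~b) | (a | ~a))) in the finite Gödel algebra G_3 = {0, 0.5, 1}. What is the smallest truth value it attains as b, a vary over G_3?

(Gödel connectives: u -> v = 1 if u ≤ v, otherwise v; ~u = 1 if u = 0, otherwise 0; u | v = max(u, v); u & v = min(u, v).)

The minimum is attained at b = 1, a = 0.5:
  (a -> b): 0.5 ≤ 1, so result = 1
  ~b: Gödel ¬ of 1 = 0 (operand ≠ 0)
  ((a -> b) & ~b) = min(1, 0) = 0
  ~a: Gödel ¬ of 0.5 = 0 (operand ≠ 0)
  (a | ~a) = max(0.5, 0) = 0.5
  (((a -> b) & ~b) | (a | ~a)) = max(0, 0.5) = 0.5
  (b -> (((a -> b) & ~b) | (a | ~a))): 1 > 0.5, so result = 0.5
Checking all 9 assignments confirms none give a value below 0.50.

0.50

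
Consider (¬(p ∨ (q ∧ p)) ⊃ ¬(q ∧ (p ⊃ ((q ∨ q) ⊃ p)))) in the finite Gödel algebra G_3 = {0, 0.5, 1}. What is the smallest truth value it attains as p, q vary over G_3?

The minimum is attained at p = 0, q = 0.5:
  (q ∧ p) = min(0.5, 0) = 0
  (p ∨ (q ∧ p)) = max(0, 0) = 0
  ¬(p ∨ (q ∧ p)): Gödel ¬ of 0 = 1 (operand is 0)
  (q ∨ q) = max(0.5, 0.5) = 0.5
  ((q ∨ q) ⊃ p): 0.5 > 0, so result = 0
  (p ⊃ ((q ∨ q) ⊃ p)): 0 ≤ 0, so result = 1
  (q ∧ (p ⊃ ((q ∨ q) ⊃ p))) = min(0.5, 1) = 0.5
  ¬(q ∧ (p ⊃ ((q ∨ q) ⊃ p))): Gödel ¬ of 0.5 = 0 (operand ≠ 0)
  (¬(p ∨ (q ∧ p)) ⊃ ¬(q ∧ (p ⊃ ((q ∨ q) ⊃ p)))): 1 > 0, so result = 0
Checking all 9 assignments confirms none give a value below 0.00.

0.00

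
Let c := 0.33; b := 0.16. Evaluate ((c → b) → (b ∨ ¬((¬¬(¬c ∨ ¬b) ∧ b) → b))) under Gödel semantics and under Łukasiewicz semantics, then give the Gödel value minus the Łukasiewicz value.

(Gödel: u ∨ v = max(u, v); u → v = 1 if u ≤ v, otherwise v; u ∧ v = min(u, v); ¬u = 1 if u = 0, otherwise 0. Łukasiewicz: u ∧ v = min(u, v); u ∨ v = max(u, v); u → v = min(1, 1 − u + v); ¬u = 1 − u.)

0.67

Gödel evaluation:
  (c → b): 0.33 > 0.16, so result = 0.16
  ¬c: Gödel ¬ of 0.33 = 0 (operand ≠ 0)
  ¬b: Gödel ¬ of 0.16 = 0 (operand ≠ 0)
  (¬c ∨ ¬b) = max(0, 0) = 0
  ¬(¬c ∨ ¬b): Gödel ¬ of 0 = 1 (operand is 0)
  ¬¬(¬c ∨ ¬b): Gödel ¬ of 1 = 0 (operand ≠ 0)
  (¬¬(¬c ∨ ¬b) ∧ b) = min(0, 0.16) = 0
  ((¬¬(¬c ∨ ¬b) ∧ b) → b): 0 ≤ 0.16, so result = 1
  ¬((¬¬(¬c ∨ ¬b) ∧ b) → b): Gödel ¬ of 1 = 0 (operand ≠ 0)
  (b ∨ ¬((¬¬(¬c ∨ ¬b) ∧ b) → b)) = max(0.16, 0) = 0.16
  ((c → b) → (b ∨ ¬((¬¬(¬c ∨ ¬b) ∧ b) → b))): 0.16 ≤ 0.16, so result = 1
  Gödel value = 1
Łukasiewicz evaluation:
  (c → b): min(1, 1 − 0.33 + 0.16) = 0.83
  ¬c: Łukasiewicz ¬ gives 1 − 0.33 = 0.67
  ¬b: Łukasiewicz ¬ gives 1 − 0.16 = 0.84
  (¬c ∨ ¬b) = max(0.67, 0.84) = 0.84
  ¬(¬c ∨ ¬b): Łukasiewicz ¬ gives 1 − 0.84 = 0.16
  ¬¬(¬c ∨ ¬b): Łukasiewicz ¬ gives 1 − 0.16 = 0.84
  (¬¬(¬c ∨ ¬b) ∧ b) = min(0.84, 0.16) = 0.16
  ((¬¬(¬c ∨ ¬b) ∧ b) → b): min(1, 1 − 0.16 + 0.16) = 1
  ¬((¬¬(¬c ∨ ¬b) ∧ b) → b): Łukasiewicz ¬ gives 1 − 1 = 0
  (b ∨ ¬((¬¬(¬c ∨ ¬b) ∧ b) → b)) = max(0.16, 0) = 0.16
  ((c → b) → (b ∨ ¬((¬¬(¬c ∨ ¬b) ∧ b) → b))): min(1, 1 − 0.83 + 0.16) = 0.33
  Łukasiewicz value = 0.33
Difference: 1 − 0.33 = 0.67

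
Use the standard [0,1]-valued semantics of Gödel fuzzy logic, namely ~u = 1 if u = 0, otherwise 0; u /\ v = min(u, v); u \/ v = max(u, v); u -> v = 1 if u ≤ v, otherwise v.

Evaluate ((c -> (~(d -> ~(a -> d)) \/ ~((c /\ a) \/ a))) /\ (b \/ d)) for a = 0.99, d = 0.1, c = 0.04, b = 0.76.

(a -> d): 0.99 > 0.1, so result = 0.1
~(a -> d): Gödel ¬ of 0.1 = 0 (operand ≠ 0)
(d -> ~(a -> d)): 0.1 > 0, so result = 0
~(d -> ~(a -> d)): Gödel ¬ of 0 = 1 (operand is 0)
(c /\ a) = min(0.04, 0.99) = 0.04
((c /\ a) \/ a) = max(0.04, 0.99) = 0.99
~((c /\ a) \/ a): Gödel ¬ of 0.99 = 0 (operand ≠ 0)
(~(d -> ~(a -> d)) \/ ~((c /\ a) \/ a)) = max(1, 0) = 1
(c -> (~(d -> ~(a -> d)) \/ ~((c /\ a) \/ a))): 0.04 ≤ 1, so result = 1
(b \/ d) = max(0.76, 0.1) = 0.76
((c -> (~(d -> ~(a -> d)) \/ ~((c /\ a) \/ a))) /\ (b \/ d)) = min(1, 0.76) = 0.76

0.76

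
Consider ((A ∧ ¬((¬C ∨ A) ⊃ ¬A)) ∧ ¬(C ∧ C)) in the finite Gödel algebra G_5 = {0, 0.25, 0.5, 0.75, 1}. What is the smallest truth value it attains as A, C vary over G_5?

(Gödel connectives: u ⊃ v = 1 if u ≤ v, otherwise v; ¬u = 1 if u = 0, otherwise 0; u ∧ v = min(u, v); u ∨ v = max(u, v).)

The minimum is attained at A = 0, C = 0:
  ¬C: Gödel ¬ of 0 = 1 (operand is 0)
  (¬C ∨ A) = max(1, 0) = 1
  ¬A: Gödel ¬ of 0 = 1 (operand is 0)
  ((¬C ∨ A) ⊃ ¬A): 1 ≤ 1, so result = 1
  ¬((¬C ∨ A) ⊃ ¬A): Gödel ¬ of 1 = 0 (operand ≠ 0)
  (A ∧ ¬((¬C ∨ A) ⊃ ¬A)) = min(0, 0) = 0
  (C ∧ C) = min(0, 0) = 0
  ¬(C ∧ C): Gödel ¬ of 0 = 1 (operand is 0)
  ((A ∧ ¬((¬C ∨ A) ⊃ ¬A)) ∧ ¬(C ∧ C)) = min(0, 1) = 0
Checking all 25 assignments confirms none give a value below 0.00.

0.00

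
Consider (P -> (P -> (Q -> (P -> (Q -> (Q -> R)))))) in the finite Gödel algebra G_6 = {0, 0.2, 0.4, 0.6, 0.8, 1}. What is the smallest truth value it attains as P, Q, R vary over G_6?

0.00

The minimum is attained at P = 0.2, Q = 0.2, R = 0:
  (Q -> R): 0.2 > 0, so result = 0
  (Q -> (Q -> R)): 0.2 > 0, so result = 0
  (P -> (Q -> (Q -> R))): 0.2 > 0, so result = 0
  (Q -> (P -> (Q -> (Q -> R)))): 0.2 > 0, so result = 0
  (P -> (Q -> (P -> (Q -> (Q -> R))))): 0.2 > 0, so result = 0
  (P -> (P -> (Q -> (P -> (Q -> (Q -> R)))))): 0.2 > 0, so result = 0
Checking all 216 assignments confirms none give a value below 0.00.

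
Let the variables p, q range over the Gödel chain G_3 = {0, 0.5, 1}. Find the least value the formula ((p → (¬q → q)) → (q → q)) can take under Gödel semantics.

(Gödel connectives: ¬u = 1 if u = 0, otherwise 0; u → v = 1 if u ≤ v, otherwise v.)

1.00

Every assignment gives 1. For instance at p = 0, q = 0:
  ¬q: Gödel ¬ of 0 = 1 (operand is 0)
  (¬q → q): 1 > 0, so result = 0
  (p → (¬q → q)): 0 ≤ 0, so result = 1
  (q → q): 0 ≤ 0, so result = 1
  ((p → (¬q → q)) → (q → q)): 1 ≤ 1, so result = 1
All 9 assignments give value 1 — the formula is a G_3-tautology.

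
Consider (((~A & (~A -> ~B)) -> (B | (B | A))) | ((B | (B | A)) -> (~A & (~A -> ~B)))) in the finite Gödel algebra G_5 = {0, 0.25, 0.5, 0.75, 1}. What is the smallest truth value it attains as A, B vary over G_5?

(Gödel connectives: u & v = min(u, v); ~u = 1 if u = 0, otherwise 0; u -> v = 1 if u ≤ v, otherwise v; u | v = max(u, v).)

1.00

Every assignment gives 1. For instance at A = 0, B = 0:
  ~A: Gödel ¬ of 0 = 1 (operand is 0)
  ~A: Gödel ¬ of 0 = 1 (operand is 0)
  ~B: Gödel ¬ of 0 = 1 (operand is 0)
  (~A -> ~B): 1 ≤ 1, so result = 1
  (~A & (~A -> ~B)) = min(1, 1) = 1
  (B | A) = max(0, 0) = 0
  (B | (B | A)) = max(0, 0) = 0
  ((~A & (~A -> ~B)) -> (B | (B | A))): 1 > 0, so result = 0
  (B | A) = max(0, 0) = 0
  (B | (B | A)) = max(0, 0) = 0
  ~A: Gödel ¬ of 0 = 1 (operand is 0)
  ~A: Gödel ¬ of 0 = 1 (operand is 0)
  ~B: Gödel ¬ of 0 = 1 (operand is 0)
  (~A -> ~B): 1 ≤ 1, so result = 1
  (~A & (~A -> ~B)) = min(1, 1) = 1
  ((B | (B | A)) -> (~A & (~A -> ~B))): 0 ≤ 1, so result = 1
  (((~A & (~A -> ~B)) -> (B | (B | A))) | ((B | (B | A)) -> (~A & (~A -> ~B)))) = max(0, 1) = 1
All 25 assignments give value 1 — the formula is a G_5-tautology.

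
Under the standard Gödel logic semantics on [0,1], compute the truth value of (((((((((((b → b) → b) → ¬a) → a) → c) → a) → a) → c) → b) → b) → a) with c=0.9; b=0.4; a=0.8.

(b → b): 0.4 ≤ 0.4, so result = 1
((b → b) → b): 1 > 0.4, so result = 0.4
¬a: Gödel ¬ of 0.8 = 0 (operand ≠ 0)
(((b → b) → b) → ¬a): 0.4 > 0, so result = 0
((((b → b) → b) → ¬a) → a): 0 ≤ 0.8, so result = 1
(((((b → b) → b) → ¬a) → a) → c): 1 > 0.9, so result = 0.9
((((((b → b) → b) → ¬a) → a) → c) → a): 0.9 > 0.8, so result = 0.8
(((((((b → b) → b) → ¬a) → a) → c) → a) → a): 0.8 ≤ 0.8, so result = 1
((((((((b → b) → b) → ¬a) → a) → c) → a) → a) → c): 1 > 0.9, so result = 0.9
(((((((((b → b) → b) → ¬a) → a) → c) → a) → a) → c) → b): 0.9 > 0.4, so result = 0.4
((((((((((b → b) → b) → ¬a) → a) → c) → a) → a) → c) → b) → b): 0.4 ≤ 0.4, so result = 1
(((((((((((b → b) → b) → ¬a) → a) → c) → a) → a) → c) → b) → b) → a): 1 > 0.8, so result = 0.8

0.80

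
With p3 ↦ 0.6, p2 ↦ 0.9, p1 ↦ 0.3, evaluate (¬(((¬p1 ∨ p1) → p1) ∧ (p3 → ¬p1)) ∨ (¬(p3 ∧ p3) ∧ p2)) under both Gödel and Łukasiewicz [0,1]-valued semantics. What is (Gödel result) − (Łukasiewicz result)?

0.60

Gödel evaluation:
  ¬p1: Gödel ¬ of 0.3 = 0 (operand ≠ 0)
  (¬p1 ∨ p1) = max(0, 0.3) = 0.3
  ((¬p1 ∨ p1) → p1): 0.3 ≤ 0.3, so result = 1
  ¬p1: Gödel ¬ of 0.3 = 0 (operand ≠ 0)
  (p3 → ¬p1): 0.6 > 0, so result = 0
  (((¬p1 ∨ p1) → p1) ∧ (p3 → ¬p1)) = min(1, 0) = 0
  ¬(((¬p1 ∨ p1) → p1) ∧ (p3 → ¬p1)): Gödel ¬ of 0 = 1 (operand is 0)
  (p3 ∧ p3) = min(0.6, 0.6) = 0.6
  ¬(p3 ∧ p3): Gödel ¬ of 0.6 = 0 (operand ≠ 0)
  (¬(p3 ∧ p3) ∧ p2) = min(0, 0.9) = 0
  (¬(((¬p1 ∨ p1) → p1) ∧ (p3 → ¬p1)) ∨ (¬(p3 ∧ p3) ∧ p2)) = max(1, 0) = 1
  Gödel value = 1
Łukasiewicz evaluation:
  ¬p1: Łukasiewicz ¬ gives 1 − 0.3 = 0.7
  (¬p1 ∨ p1) = max(0.7, 0.3) = 0.7
  ((¬p1 ∨ p1) → p1): min(1, 1 − 0.7 + 0.3) = 0.6
  ¬p1: Łukasiewicz ¬ gives 1 − 0.3 = 0.7
  (p3 → ¬p1): min(1, 1 − 0.6 + 0.7) = 1
  (((¬p1 ∨ p1) → p1) ∧ (p3 → ¬p1)) = min(0.6, 1) = 0.6
  ¬(((¬p1 ∨ p1) → p1) ∧ (p3 → ¬p1)): Łukasiewicz ¬ gives 1 − 0.6 = 0.4
  (p3 ∧ p3) = min(0.6, 0.6) = 0.6
  ¬(p3 ∧ p3): Łukasiewicz ¬ gives 1 − 0.6 = 0.4
  (¬(p3 ∧ p3) ∧ p2) = min(0.4, 0.9) = 0.4
  (¬(((¬p1 ∨ p1) → p1) ∧ (p3 → ¬p1)) ∨ (¬(p3 ∧ p3) ∧ p2)) = max(0.4, 0.4) = 0.4
  Łukasiewicz value = 0.4
Difference: 1 − 0.4 = 0.60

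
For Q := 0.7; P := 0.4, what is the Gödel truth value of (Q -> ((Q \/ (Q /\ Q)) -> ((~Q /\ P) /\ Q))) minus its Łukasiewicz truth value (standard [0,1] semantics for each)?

Gödel evaluation:
  (Q /\ Q) = min(0.7, 0.7) = 0.7
  (Q \/ (Q /\ Q)) = max(0.7, 0.7) = 0.7
  ~Q: Gödel ¬ of 0.7 = 0 (operand ≠ 0)
  (~Q /\ P) = min(0, 0.4) = 0
  ((~Q /\ P) /\ Q) = min(0, 0.7) = 0
  ((Q \/ (Q /\ Q)) -> ((~Q /\ P) /\ Q)): 0.7 > 0, so result = 0
  (Q -> ((Q \/ (Q /\ Q)) -> ((~Q /\ P) /\ Q))): 0.7 > 0, so result = 0
  Gödel value = 0
Łukasiewicz evaluation:
  (Q /\ Q) = min(0.7, 0.7) = 0.7
  (Q \/ (Q /\ Q)) = max(0.7, 0.7) = 0.7
  ~Q: Łukasiewicz ¬ gives 1 − 0.7 = 0.3
  (~Q /\ P) = min(0.3, 0.4) = 0.3
  ((~Q /\ P) /\ Q) = min(0.3, 0.7) = 0.3
  ((Q \/ (Q /\ Q)) -> ((~Q /\ P) /\ Q)): min(1, 1 − 0.7 + 0.3) = 0.6
  (Q -> ((Q \/ (Q /\ Q)) -> ((~Q /\ P) /\ Q))): min(1, 1 − 0.7 + 0.6) = 0.9
  Łukasiewicz value = 0.9
Difference: 0 − 0.9 = -0.90

-0.90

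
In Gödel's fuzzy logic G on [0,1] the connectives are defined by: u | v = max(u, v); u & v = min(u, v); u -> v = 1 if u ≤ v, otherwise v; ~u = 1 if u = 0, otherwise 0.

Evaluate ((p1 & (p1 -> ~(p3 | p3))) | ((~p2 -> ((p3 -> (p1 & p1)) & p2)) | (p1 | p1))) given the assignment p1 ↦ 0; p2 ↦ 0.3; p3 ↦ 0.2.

(p3 | p3) = max(0.2, 0.2) = 0.2
~(p3 | p3): Gödel ¬ of 0.2 = 0 (operand ≠ 0)
(p1 -> ~(p3 | p3)): 0 ≤ 0, so result = 1
(p1 & (p1 -> ~(p3 | p3))) = min(0, 1) = 0
~p2: Gödel ¬ of 0.3 = 0 (operand ≠ 0)
(p1 & p1) = min(0, 0) = 0
(p3 -> (p1 & p1)): 0.2 > 0, so result = 0
((p3 -> (p1 & p1)) & p2) = min(0, 0.3) = 0
(~p2 -> ((p3 -> (p1 & p1)) & p2)): 0 ≤ 0, so result = 1
(p1 | p1) = max(0, 0) = 0
((~p2 -> ((p3 -> (p1 & p1)) & p2)) | (p1 | p1)) = max(1, 0) = 1
((p1 & (p1 -> ~(p3 | p3))) | ((~p2 -> ((p3 -> (p1 & p1)) & p2)) | (p1 | p1))) = max(0, 1) = 1

1.00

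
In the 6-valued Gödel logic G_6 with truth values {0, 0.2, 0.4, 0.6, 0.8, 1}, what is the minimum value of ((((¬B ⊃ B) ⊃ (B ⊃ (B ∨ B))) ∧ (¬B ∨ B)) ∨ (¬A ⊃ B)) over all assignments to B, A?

0.20

The minimum is attained at B = 0.2, A = 0:
  ¬B: Gödel ¬ of 0.2 = 0 (operand ≠ 0)
  (¬B ⊃ B): 0 ≤ 0.2, so result = 1
  (B ∨ B) = max(0.2, 0.2) = 0.2
  (B ⊃ (B ∨ B)): 0.2 ≤ 0.2, so result = 1
  ((¬B ⊃ B) ⊃ (B ⊃ (B ∨ B))): 1 ≤ 1, so result = 1
  ¬B: Gödel ¬ of 0.2 = 0 (operand ≠ 0)
  (¬B ∨ B) = max(0, 0.2) = 0.2
  (((¬B ⊃ B) ⊃ (B ⊃ (B ∨ B))) ∧ (¬B ∨ B)) = min(1, 0.2) = 0.2
  ¬A: Gödel ¬ of 0 = 1 (operand is 0)
  (¬A ⊃ B): 1 > 0.2, so result = 0.2
  ((((¬B ⊃ B) ⊃ (B ⊃ (B ∨ B))) ∧ (¬B ∨ B)) ∨ (¬A ⊃ B)) = max(0.2, 0.2) = 0.2
Checking all 36 assignments confirms none give a value below 0.20.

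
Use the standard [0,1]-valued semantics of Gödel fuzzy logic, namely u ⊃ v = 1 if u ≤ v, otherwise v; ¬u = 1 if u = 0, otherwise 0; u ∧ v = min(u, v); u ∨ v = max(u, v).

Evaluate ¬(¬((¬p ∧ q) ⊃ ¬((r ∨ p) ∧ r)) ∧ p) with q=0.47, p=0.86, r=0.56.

1.00

¬p: Gödel ¬ of 0.86 = 0 (operand ≠ 0)
(¬p ∧ q) = min(0, 0.47) = 0
(r ∨ p) = max(0.56, 0.86) = 0.86
((r ∨ p) ∧ r) = min(0.86, 0.56) = 0.56
¬((r ∨ p) ∧ r): Gödel ¬ of 0.56 = 0 (operand ≠ 0)
((¬p ∧ q) ⊃ ¬((r ∨ p) ∧ r)): 0 ≤ 0, so result = 1
¬((¬p ∧ q) ⊃ ¬((r ∨ p) ∧ r)): Gödel ¬ of 1 = 0 (operand ≠ 0)
(¬((¬p ∧ q) ⊃ ¬((r ∨ p) ∧ r)) ∧ p) = min(0, 0.86) = 0
¬(¬((¬p ∧ q) ⊃ ¬((r ∨ p) ∧ r)) ∧ p): Gödel ¬ of 0 = 1 (operand is 0)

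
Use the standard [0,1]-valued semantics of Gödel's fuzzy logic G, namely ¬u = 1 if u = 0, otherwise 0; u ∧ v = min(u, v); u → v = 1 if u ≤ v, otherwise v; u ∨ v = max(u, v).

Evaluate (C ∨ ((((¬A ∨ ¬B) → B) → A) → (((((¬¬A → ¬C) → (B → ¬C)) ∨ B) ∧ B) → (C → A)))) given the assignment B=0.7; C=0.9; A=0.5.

¬A: Gödel ¬ of 0.5 = 0 (operand ≠ 0)
¬B: Gödel ¬ of 0.7 = 0 (operand ≠ 0)
(¬A ∨ ¬B) = max(0, 0) = 0
((¬A ∨ ¬B) → B): 0 ≤ 0.7, so result = 1
(((¬A ∨ ¬B) → B) → A): 1 > 0.5, so result = 0.5
¬A: Gödel ¬ of 0.5 = 0 (operand ≠ 0)
¬¬A: Gödel ¬ of 0 = 1 (operand is 0)
¬C: Gödel ¬ of 0.9 = 0 (operand ≠ 0)
(¬¬A → ¬C): 1 > 0, so result = 0
¬C: Gödel ¬ of 0.9 = 0 (operand ≠ 0)
(B → ¬C): 0.7 > 0, so result = 0
((¬¬A → ¬C) → (B → ¬C)): 0 ≤ 0, so result = 1
(((¬¬A → ¬C) → (B → ¬C)) ∨ B) = max(1, 0.7) = 1
((((¬¬A → ¬C) → (B → ¬C)) ∨ B) ∧ B) = min(1, 0.7) = 0.7
(C → A): 0.9 > 0.5, so result = 0.5
(((((¬¬A → ¬C) → (B → ¬C)) ∨ B) ∧ B) → (C → A)): 0.7 > 0.5, so result = 0.5
((((¬A ∨ ¬B) → B) → A) → (((((¬¬A → ¬C) → (B → ¬C)) ∨ B) ∧ B) → (C → A))): 0.5 ≤ 0.5, so result = 1
(C ∨ ((((¬A ∨ ¬B) → B) → A) → (((((¬¬A → ¬C) → (B → ¬C)) ∨ B) ∧ B) → (C → A)))) = max(0.9, 1) = 1

1.00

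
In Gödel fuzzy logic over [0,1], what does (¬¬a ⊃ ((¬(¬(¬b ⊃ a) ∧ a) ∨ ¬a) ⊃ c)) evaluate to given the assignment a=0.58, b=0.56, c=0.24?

0.24

¬a: Gödel ¬ of 0.58 = 0 (operand ≠ 0)
¬¬a: Gödel ¬ of 0 = 1 (operand is 0)
¬b: Gödel ¬ of 0.56 = 0 (operand ≠ 0)
(¬b ⊃ a): 0 ≤ 0.58, so result = 1
¬(¬b ⊃ a): Gödel ¬ of 1 = 0 (operand ≠ 0)
(¬(¬b ⊃ a) ∧ a) = min(0, 0.58) = 0
¬(¬(¬b ⊃ a) ∧ a): Gödel ¬ of 0 = 1 (operand is 0)
¬a: Gödel ¬ of 0.58 = 0 (operand ≠ 0)
(¬(¬(¬b ⊃ a) ∧ a) ∨ ¬a) = max(1, 0) = 1
((¬(¬(¬b ⊃ a) ∧ a) ∨ ¬a) ⊃ c): 1 > 0.24, so result = 0.24
(¬¬a ⊃ ((¬(¬(¬b ⊃ a) ∧ a) ∨ ¬a) ⊃ c)): 1 > 0.24, so result = 0.24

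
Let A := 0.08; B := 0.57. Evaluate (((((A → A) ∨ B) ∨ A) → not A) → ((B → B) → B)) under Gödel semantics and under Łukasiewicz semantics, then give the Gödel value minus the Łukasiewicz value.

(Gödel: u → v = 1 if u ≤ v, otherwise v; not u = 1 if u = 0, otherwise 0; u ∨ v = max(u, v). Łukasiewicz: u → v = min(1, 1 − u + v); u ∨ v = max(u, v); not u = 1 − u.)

0.35

Gödel evaluation:
  (A → A): 0.08 ≤ 0.08, so result = 1
  ((A → A) ∨ B) = max(1, 0.57) = 1
  (((A → A) ∨ B) ∨ A) = max(1, 0.08) = 1
  not A: Gödel ¬ of 0.08 = 0 (operand ≠ 0)
  ((((A → A) ∨ B) ∨ A) → not A): 1 > 0, so result = 0
  (B → B): 0.57 ≤ 0.57, so result = 1
  ((B → B) → B): 1 > 0.57, so result = 0.57
  (((((A → A) ∨ B) ∨ A) → not A) → ((B → B) → B)): 0 ≤ 0.57, so result = 1
  Gödel value = 1
Łukasiewicz evaluation:
  (A → A): min(1, 1 − 0.08 + 0.08) = 1
  ((A → A) ∨ B) = max(1, 0.57) = 1
  (((A → A) ∨ B) ∨ A) = max(1, 0.08) = 1
  not A: Łukasiewicz ¬ gives 1 − 0.08 = 0.92
  ((((A → A) ∨ B) ∨ A) → not A): min(1, 1 − 1 + 0.92) = 0.92
  (B → B): min(1, 1 − 0.57 + 0.57) = 1
  ((B → B) → B): min(1, 1 − 1 + 0.57) = 0.57
  (((((A → A) ∨ B) ∨ A) → not A) → ((B → B) → B)): min(1, 1 − 0.92 + 0.57) = 0.65
  Łukasiewicz value = 0.65
Difference: 1 − 0.65 = 0.35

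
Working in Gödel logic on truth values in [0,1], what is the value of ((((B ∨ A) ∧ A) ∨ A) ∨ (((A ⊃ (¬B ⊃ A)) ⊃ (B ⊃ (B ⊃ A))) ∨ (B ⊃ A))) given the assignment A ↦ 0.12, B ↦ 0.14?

(B ∨ A) = max(0.14, 0.12) = 0.14
((B ∨ A) ∧ A) = min(0.14, 0.12) = 0.12
(((B ∨ A) ∧ A) ∨ A) = max(0.12, 0.12) = 0.12
¬B: Gödel ¬ of 0.14 = 0 (operand ≠ 0)
(¬B ⊃ A): 0 ≤ 0.12, so result = 1
(A ⊃ (¬B ⊃ A)): 0.12 ≤ 1, so result = 1
(B ⊃ A): 0.14 > 0.12, so result = 0.12
(B ⊃ (B ⊃ A)): 0.14 > 0.12, so result = 0.12
((A ⊃ (¬B ⊃ A)) ⊃ (B ⊃ (B ⊃ A))): 1 > 0.12, so result = 0.12
(B ⊃ A): 0.14 > 0.12, so result = 0.12
(((A ⊃ (¬B ⊃ A)) ⊃ (B ⊃ (B ⊃ A))) ∨ (B ⊃ A)) = max(0.12, 0.12) = 0.12
((((B ∨ A) ∧ A) ∨ A) ∨ (((A ⊃ (¬B ⊃ A)) ⊃ (B ⊃ (B ⊃ A))) ∨ (B ⊃ A))) = max(0.12, 0.12) = 0.12

0.12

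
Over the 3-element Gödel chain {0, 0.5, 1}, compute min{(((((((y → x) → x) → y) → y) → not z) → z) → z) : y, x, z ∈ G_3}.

0.50

The minimum is attained at y = 0, x = 0.5, z = 0.5:
  (y → x): 0 ≤ 0.5, so result = 1
  ((y → x) → x): 1 > 0.5, so result = 0.5
  (((y → x) → x) → y): 0.5 > 0, so result = 0
  ((((y → x) → x) → y) → y): 0 ≤ 0, so result = 1
  not z: Gödel ¬ of 0.5 = 0 (operand ≠ 0)
  (((((y → x) → x) → y) → y) → not z): 1 > 0, so result = 0
  ((((((y → x) → x) → y) → y) → not z) → z): 0 ≤ 0.5, so result = 1
  (((((((y → x) → x) → y) → y) → not z) → z) → z): 1 > 0.5, so result = 0.5
Checking all 27 assignments confirms none give a value below 0.50.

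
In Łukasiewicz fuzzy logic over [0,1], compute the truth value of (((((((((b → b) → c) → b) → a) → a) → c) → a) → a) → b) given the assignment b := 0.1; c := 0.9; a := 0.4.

(b → b): min(1, 1 − 0.1 + 0.1) = 1
((b → b) → c): min(1, 1 − 1 + 0.9) = 0.9
(((b → b) → c) → b): min(1, 1 − 0.9 + 0.1) = 0.2
((((b → b) → c) → b) → a): min(1, 1 − 0.2 + 0.4) = 1
(((((b → b) → c) → b) → a) → a): min(1, 1 − 1 + 0.4) = 0.4
((((((b → b) → c) → b) → a) → a) → c): min(1, 1 − 0.4 + 0.9) = 1
(((((((b → b) → c) → b) → a) → a) → c) → a): min(1, 1 − 1 + 0.4) = 0.4
((((((((b → b) → c) → b) → a) → a) → c) → a) → a): min(1, 1 − 0.4 + 0.4) = 1
(((((((((b → b) → c) → b) → a) → a) → c) → a) → a) → b): min(1, 1 − 1 + 0.1) = 0.1

0.10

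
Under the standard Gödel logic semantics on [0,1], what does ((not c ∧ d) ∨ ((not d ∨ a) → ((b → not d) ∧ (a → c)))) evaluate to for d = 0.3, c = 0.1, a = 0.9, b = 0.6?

0.00

not c: Gödel ¬ of 0.1 = 0 (operand ≠ 0)
(not c ∧ d) = min(0, 0.3) = 0
not d: Gödel ¬ of 0.3 = 0 (operand ≠ 0)
(not d ∨ a) = max(0, 0.9) = 0.9
not d: Gödel ¬ of 0.3 = 0 (operand ≠ 0)
(b → not d): 0.6 > 0, so result = 0
(a → c): 0.9 > 0.1, so result = 0.1
((b → not d) ∧ (a → c)) = min(0, 0.1) = 0
((not d ∨ a) → ((b → not d) ∧ (a → c))): 0.9 > 0, so result = 0
((not c ∧ d) ∨ ((not d ∨ a) → ((b → not d) ∧ (a → c)))) = max(0, 0) = 0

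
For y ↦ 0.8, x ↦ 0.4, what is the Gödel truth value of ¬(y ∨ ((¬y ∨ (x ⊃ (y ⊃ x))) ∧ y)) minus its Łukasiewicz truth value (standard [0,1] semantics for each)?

Gödel evaluation:
  ¬y: Gödel ¬ of 0.8 = 0 (operand ≠ 0)
  (y ⊃ x): 0.8 > 0.4, so result = 0.4
  (x ⊃ (y ⊃ x)): 0.4 ≤ 0.4, so result = 1
  (¬y ∨ (x ⊃ (y ⊃ x))) = max(0, 1) = 1
  ((¬y ∨ (x ⊃ (y ⊃ x))) ∧ y) = min(1, 0.8) = 0.8
  (y ∨ ((¬y ∨ (x ⊃ (y ⊃ x))) ∧ y)) = max(0.8, 0.8) = 0.8
  ¬(y ∨ ((¬y ∨ (x ⊃ (y ⊃ x))) ∧ y)): Gödel ¬ of 0.8 = 0 (operand ≠ 0)
  Gödel value = 0
Łukasiewicz evaluation:
  ¬y: Łukasiewicz ¬ gives 1 − 0.8 = 0.2
  (y ⊃ x): min(1, 1 − 0.8 + 0.4) = 0.6
  (x ⊃ (y ⊃ x)): min(1, 1 − 0.4 + 0.6) = 1
  (¬y ∨ (x ⊃ (y ⊃ x))) = max(0.2, 1) = 1
  ((¬y ∨ (x ⊃ (y ⊃ x))) ∧ y) = min(1, 0.8) = 0.8
  (y ∨ ((¬y ∨ (x ⊃ (y ⊃ x))) ∧ y)) = max(0.8, 0.8) = 0.8
  ¬(y ∨ ((¬y ∨ (x ⊃ (y ⊃ x))) ∧ y)): Łukasiewicz ¬ gives 1 − 0.8 = 0.2
  Łukasiewicz value = 0.2
Difference: 0 − 0.2 = -0.20

-0.20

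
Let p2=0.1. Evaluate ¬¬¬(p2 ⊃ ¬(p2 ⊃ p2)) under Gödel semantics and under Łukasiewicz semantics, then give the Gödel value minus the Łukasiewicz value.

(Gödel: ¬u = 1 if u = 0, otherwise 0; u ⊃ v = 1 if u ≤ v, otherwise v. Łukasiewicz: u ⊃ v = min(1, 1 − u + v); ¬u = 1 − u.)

0.90

Gödel evaluation:
  (p2 ⊃ p2): 0.1 ≤ 0.1, so result = 1
  ¬(p2 ⊃ p2): Gödel ¬ of 1 = 0 (operand ≠ 0)
  (p2 ⊃ ¬(p2 ⊃ p2)): 0.1 > 0, so result = 0
  ¬(p2 ⊃ ¬(p2 ⊃ p2)): Gödel ¬ of 0 = 1 (operand is 0)
  ¬¬(p2 ⊃ ¬(p2 ⊃ p2)): Gödel ¬ of 1 = 0 (operand ≠ 0)
  ¬¬¬(p2 ⊃ ¬(p2 ⊃ p2)): Gödel ¬ of 0 = 1 (operand is 0)
  Gödel value = 1
Łukasiewicz evaluation:
  (p2 ⊃ p2): min(1, 1 − 0.1 + 0.1) = 1
  ¬(p2 ⊃ p2): Łukasiewicz ¬ gives 1 − 1 = 0
  (p2 ⊃ ¬(p2 ⊃ p2)): min(1, 1 − 0.1 + 0) = 0.9
  ¬(p2 ⊃ ¬(p2 ⊃ p2)): Łukasiewicz ¬ gives 1 − 0.9 = 0.1
  ¬¬(p2 ⊃ ¬(p2 ⊃ p2)): Łukasiewicz ¬ gives 1 − 0.1 = 0.9
  ¬¬¬(p2 ⊃ ¬(p2 ⊃ p2)): Łukasiewicz ¬ gives 1 − 0.9 = 0.1
  Łukasiewicz value = 0.1
Difference: 1 − 0.1 = 0.90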